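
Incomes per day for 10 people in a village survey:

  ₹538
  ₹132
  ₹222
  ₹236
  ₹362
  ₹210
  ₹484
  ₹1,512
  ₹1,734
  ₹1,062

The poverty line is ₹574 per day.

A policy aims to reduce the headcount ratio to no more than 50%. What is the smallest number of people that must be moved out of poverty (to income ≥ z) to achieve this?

Currently q = 7 of N = 10 are below the line (H = 0.700).
A headcount ratio of at most 50% allows at most ⌊0.50 × 10⌋ = 5 poor people.
So at least 7 − 5 = 2 must be lifted.

2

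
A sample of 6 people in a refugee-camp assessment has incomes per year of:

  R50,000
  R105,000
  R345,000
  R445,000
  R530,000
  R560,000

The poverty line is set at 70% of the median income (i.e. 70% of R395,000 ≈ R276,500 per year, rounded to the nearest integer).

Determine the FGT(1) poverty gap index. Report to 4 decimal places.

Below z: R50,000, R105,000 (q = 2 of N = 6).
Gap ratios (z−y)/z: (276500−50000)/276500 = 0.8192; (276500−105000)/276500 = 0.6203.
Σ = 1.439421. Dividing by the full population N = 6 gives P₁ = 0.2399.

0.2399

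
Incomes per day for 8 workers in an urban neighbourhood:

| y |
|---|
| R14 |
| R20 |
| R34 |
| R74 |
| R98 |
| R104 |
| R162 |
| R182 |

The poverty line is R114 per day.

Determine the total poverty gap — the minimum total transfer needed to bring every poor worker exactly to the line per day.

Incomes under z: R14, R20, R34, R74, R98, R104 (q = 6 of N = 8).
Individual gaps: 114−14 = 100; 114−20 = 94; 114−34 = 80; 114−74 = 40; 114−98 = 16; 114−104 = 10.
Aggregate gap = R340.

R340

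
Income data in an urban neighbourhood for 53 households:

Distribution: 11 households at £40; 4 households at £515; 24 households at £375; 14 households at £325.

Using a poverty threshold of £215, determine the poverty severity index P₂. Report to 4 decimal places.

Below z: 11×£40 (q = 11 of N = 53).
Gap ratios (z−y)/z: (215−40)/215 = 0.8140 (×11).
Squared: 0.6625 (×11).
Sum = 7.287723; P₂ = 7.287723 / 53 = 0.1375.

0.1375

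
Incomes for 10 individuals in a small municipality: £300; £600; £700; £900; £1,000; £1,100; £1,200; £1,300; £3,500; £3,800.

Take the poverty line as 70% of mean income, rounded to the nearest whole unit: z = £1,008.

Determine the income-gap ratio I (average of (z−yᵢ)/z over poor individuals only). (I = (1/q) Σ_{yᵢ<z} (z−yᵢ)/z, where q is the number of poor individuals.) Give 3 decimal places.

Below z: £300, £600, £700, £900, £1,000 (q = 5 of N = 10).
Relative gaps: 0.7024, 0.4048, 0.3056, 0.1071, 0.0079; sum = 1.527778.
I averages over the q = 5 poor units only: 1.527778 / 5 = 0.306.

0.306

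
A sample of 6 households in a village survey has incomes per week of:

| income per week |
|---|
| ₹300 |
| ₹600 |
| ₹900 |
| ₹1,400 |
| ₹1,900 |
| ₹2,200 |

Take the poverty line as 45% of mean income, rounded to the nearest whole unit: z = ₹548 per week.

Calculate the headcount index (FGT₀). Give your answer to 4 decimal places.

0.1667

1 of the 6 households have income below ₹548.
H = 1/6 = 0.1667.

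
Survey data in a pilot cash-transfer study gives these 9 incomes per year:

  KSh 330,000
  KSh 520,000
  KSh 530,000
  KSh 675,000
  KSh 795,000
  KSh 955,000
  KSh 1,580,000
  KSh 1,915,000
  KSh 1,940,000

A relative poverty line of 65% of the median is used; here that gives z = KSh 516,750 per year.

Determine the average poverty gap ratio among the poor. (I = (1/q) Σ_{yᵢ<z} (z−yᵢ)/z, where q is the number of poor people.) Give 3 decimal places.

0.361

Below z: KSh 330,000 (q = 1 of N = 9).
Relative gaps: 0.3614; sum = 0.361393.
The income-gap ratio divides by q (the poor only): 0.361393 / 1 = 0.361.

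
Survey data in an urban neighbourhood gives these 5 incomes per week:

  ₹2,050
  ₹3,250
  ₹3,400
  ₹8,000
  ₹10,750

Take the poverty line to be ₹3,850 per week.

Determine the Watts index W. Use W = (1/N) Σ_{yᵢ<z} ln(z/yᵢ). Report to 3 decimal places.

Below the line: ₹2,050, ₹3,250, ₹3,400 (q = 3 of N = 5).
Log shortfalls: ln(3850/2050) = 0.6302; ln(3850/3250) = 0.1694; ln(3850/3400) = 0.1243.
W = 0.923949 / 5 = 0.185.

0.185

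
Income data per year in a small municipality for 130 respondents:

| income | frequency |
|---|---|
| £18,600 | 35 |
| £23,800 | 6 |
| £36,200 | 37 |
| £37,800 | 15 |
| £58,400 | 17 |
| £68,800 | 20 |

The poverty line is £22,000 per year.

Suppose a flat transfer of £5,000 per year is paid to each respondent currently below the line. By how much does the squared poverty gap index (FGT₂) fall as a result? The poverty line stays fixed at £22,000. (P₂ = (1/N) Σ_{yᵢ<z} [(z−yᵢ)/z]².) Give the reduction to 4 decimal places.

Before: below the line — 35×£18,600; squared poverty gap index (FGT₂) = 0.006430.
After the £5,000 transfer: below the line — none; squared poverty gap index (FGT₂) = 0.000000.
Reduction = 0.006430 − 0.000000 = 0.0064.

0.0064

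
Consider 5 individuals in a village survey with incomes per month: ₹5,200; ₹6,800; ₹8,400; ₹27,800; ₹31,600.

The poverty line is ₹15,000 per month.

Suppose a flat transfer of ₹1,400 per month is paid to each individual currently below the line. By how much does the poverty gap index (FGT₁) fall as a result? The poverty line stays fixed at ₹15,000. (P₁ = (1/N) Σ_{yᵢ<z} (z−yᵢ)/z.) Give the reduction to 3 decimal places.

0.056

Before: below the line — ₹5,200, ₹6,800, ₹8,400; poverty gap index (FGT₁) = 0.32800.
After the ₹1,400 transfer: below the line — ₹6,600, ₹8,200, ₹9,800; poverty gap index (FGT₁) = 0.27200.
Reduction = 0.32800 − 0.27200 = 0.056.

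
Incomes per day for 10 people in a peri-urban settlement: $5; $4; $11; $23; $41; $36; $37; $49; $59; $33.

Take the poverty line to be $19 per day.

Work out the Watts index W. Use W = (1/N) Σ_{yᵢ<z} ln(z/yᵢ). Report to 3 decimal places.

Incomes under z: $4, $5, $11 (q = 3 of N = 10).
Log shortfalls: ln(19/4) = 1.5581; ln(19/5) = 1.3350; ln(19/11) = 0.5465.
W = 3.439689 / 10 = 0.344.

0.344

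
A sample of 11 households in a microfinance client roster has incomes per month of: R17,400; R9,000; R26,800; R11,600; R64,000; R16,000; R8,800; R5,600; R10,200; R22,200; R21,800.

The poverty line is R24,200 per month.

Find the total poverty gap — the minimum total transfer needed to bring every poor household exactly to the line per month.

Below the line: R5,600, R8,800, R9,000, R10,200, R11,600, R16,000, R17,400, R21,800, R22,200 (q = 9 of N = 11).
Individual gaps: 24200−5600 = 18600; 24200−8800 = 15400; 24200−9000 = 15200; 24200−10200 = 14000; 24200−11600 = 12600; 24200−16000 = 8200; 24200−17400 = 6800; 24200−21800 = 2400; 24200−22200 = 2000.
Aggregate gap = R95,200.

R95,200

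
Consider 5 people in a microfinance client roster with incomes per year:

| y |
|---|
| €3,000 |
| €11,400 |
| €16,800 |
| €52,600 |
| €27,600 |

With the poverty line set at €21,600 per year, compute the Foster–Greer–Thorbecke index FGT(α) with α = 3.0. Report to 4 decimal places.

0.1510

Incomes under z: €3,000, €11,400, €16,800 (q = 3 of N = 5).
Gap ratios (z−y)/z: (21600−3000)/21600 = 0.8611; (21600−11400)/21600 = 0.4722; (21600−16800)/21600 = 0.2222.
Raised to α = 3.0: 0.63852; 0.10530; 0.01097.
Sum = 0.754801; FGT(3.0) = 0.754801 / 5 = 0.1510.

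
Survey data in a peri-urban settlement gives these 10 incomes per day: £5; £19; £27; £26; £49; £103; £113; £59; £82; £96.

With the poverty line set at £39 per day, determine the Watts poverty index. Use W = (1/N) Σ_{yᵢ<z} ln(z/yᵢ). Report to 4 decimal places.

0.3546

Poor units: £5, £19, £26, £27 (q = 4 of N = 10).
ln(z/y) terms: ln(39/5) = 2.0541; ln(39/19) = 0.7191; ln(39/26) = 0.4055; ln(39/27) = 0.3677.
W = 3.546436 / 10 = 0.3546.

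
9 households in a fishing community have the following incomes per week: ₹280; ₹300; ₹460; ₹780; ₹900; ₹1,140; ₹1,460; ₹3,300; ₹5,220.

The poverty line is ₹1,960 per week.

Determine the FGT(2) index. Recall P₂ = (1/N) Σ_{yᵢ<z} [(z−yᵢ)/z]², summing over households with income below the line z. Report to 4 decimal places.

0.3259

Below the line: ₹280, ₹300, ₹460, ₹780, ₹900, ₹1,140, ₹1,460 (q = 7 of N = 9).
Gap ratios (z−y)/z: (1960−280)/1960 = 0.8571; (1960−300)/1960 = 0.8469; (1960−460)/1960 = 0.7653; (1960−780)/1960 = 0.6020; (1960−900)/1960 = 0.5408; (1960−1140)/1960 = 0.4184; (1960−1460)/1960 = 0.2551.
Squared: 0.7347; 0.7173; 0.5857; 0.3625; 0.2925; 0.1750; 0.0651.
Sum = 2.932736; P₂ = 2.932736 / 9 = 0.3259.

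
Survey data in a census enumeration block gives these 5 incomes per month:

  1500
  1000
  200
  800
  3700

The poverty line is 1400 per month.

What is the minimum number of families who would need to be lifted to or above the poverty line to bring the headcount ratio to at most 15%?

3 of the 5 families are poor, so H = 3/5 = 0.600.
A headcount ratio of at most 15% allows at most ⌊0.15 × 5⌋ = 0 poor families.
So at least 3 − 0 = 3 must be lifted.

3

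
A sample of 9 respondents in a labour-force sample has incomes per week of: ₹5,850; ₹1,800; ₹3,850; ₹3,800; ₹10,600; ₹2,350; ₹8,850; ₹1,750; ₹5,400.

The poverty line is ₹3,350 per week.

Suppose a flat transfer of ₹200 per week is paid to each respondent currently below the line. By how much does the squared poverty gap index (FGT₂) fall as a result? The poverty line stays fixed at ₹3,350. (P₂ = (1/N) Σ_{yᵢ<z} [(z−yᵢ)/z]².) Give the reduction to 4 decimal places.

Before: below the line — ₹1,750, ₹1,800, ₹2,350; squared poverty gap index (FGT₂) = 0.059033.
After the ₹200 transfer: below the line — ₹1,950, ₹2,000, ₹2,550; squared poverty gap index (FGT₂) = 0.043786.
Reduction = 0.059033 − 0.043786 = 0.0152.

0.0152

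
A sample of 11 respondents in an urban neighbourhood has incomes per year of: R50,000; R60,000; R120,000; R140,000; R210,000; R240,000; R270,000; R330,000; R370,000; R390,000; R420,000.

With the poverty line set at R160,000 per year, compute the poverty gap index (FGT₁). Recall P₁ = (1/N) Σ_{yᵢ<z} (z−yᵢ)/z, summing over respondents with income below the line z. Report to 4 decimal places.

0.1534

Poor units: R50,000, R60,000, R120,000, R140,000 (q = 4 of N = 11).
Normalized shortfalls: (160000−50000)/160000 = 0.6875; (160000−60000)/160000 = 0.6250; (160000−120000)/160000 = 0.2500; (160000−140000)/160000 = 0.1250.
Σ = 1.687500. Dividing by the full population N = 11 gives P₁ = 0.1534.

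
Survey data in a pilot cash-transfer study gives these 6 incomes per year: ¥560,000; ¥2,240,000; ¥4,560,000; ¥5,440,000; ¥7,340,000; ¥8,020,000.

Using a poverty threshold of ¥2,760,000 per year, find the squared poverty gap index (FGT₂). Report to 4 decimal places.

0.1118

Below the line: ¥560,000, ¥2,240,000 (q = 2 of N = 6).
Shortfall ratios: (2760000−560000)/2760000 = 0.7971; (2760000−2240000)/2760000 = 0.1884.
Squared: 0.6354; 0.0355.
Sum = 0.670867; P₂ = 0.670867 / 6 = 0.1118.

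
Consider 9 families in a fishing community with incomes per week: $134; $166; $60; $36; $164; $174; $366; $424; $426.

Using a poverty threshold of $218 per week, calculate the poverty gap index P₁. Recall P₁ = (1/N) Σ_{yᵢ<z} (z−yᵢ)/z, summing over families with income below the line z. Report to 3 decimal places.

Incomes under z: $36, $60, $134, $164, $166, $174 (q = 6 of N = 9).
Relative gaps: (218−36)/218 = 0.8349; (218−60)/218 = 0.7248; (218−134)/218 = 0.3853; (218−164)/218 = 0.2477; (218−166)/218 = 0.2385; (218−174)/218 = 0.2018.
Sum of shortfalls = 2.633028; P₁ averages over all N: 2.633028 / 9 = 0.293.

0.293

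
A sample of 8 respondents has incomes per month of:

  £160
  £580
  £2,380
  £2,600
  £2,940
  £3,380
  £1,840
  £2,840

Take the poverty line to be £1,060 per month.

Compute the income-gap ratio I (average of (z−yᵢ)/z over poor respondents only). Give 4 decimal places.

0.6509

Below z: £160, £580 (q = 2 of N = 8).
Relative gaps: 0.8491, 0.4528; sum = 1.301887.
I averages over the q = 2 poor units only: 1.301887 / 2 = 0.6509.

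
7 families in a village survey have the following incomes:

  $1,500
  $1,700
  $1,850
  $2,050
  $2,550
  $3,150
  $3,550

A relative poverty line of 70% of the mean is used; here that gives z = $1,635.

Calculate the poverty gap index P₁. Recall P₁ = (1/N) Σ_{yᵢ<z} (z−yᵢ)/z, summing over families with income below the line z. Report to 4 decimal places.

0.0118

Below the line: $1,500 (q = 1 of N = 7).
Shortfall ratios: (1635−1500)/1635 = 0.0826.
Σ = 0.082569. Dividing by the full population N = 7 gives P₁ = 0.0118.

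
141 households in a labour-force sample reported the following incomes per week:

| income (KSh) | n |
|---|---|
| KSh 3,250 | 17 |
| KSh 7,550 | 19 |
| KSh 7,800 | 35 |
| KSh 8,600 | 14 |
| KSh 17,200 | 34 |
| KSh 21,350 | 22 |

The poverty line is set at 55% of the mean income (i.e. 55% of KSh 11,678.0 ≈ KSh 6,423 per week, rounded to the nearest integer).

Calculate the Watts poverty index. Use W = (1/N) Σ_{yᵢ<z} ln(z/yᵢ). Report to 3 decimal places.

Poor units: 17×KSh 3,250 (q = 17 of N = 141).
ln(z/y) terms: ln(6423/3250) = 0.6812 (×17).
W = 11.580915 / 141 = 0.082.

0.082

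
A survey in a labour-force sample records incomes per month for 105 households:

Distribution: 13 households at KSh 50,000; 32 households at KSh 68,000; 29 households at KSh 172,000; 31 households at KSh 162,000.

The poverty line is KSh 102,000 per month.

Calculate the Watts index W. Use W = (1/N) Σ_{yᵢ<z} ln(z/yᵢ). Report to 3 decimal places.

Below the line: 13×KSh 50,000, 32×KSh 68,000 (q = 45 of N = 105).
Log gaps: ln(102000/50000) = 0.7129 (×13); ln(102000/68000) = 0.4055 (×32).
W = 22.243231 / 105 = 0.212.

0.212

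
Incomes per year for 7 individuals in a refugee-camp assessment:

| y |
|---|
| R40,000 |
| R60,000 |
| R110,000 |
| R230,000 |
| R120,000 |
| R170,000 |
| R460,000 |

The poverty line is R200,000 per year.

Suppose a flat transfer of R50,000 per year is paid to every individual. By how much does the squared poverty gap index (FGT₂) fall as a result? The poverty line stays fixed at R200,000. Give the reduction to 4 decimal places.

Before: below the line — R40,000, R60,000, R110,000, R120,000, R170,000; squared poverty gap index (FGT₂) = 0.216429.
After the R50,000 transfer: below the line — R90,000, R110,000, R160,000, R170,000; squared poverty gap index (FGT₂) = 0.081071.
Reduction = 0.216429 − 0.081071 = 0.1354.

0.1354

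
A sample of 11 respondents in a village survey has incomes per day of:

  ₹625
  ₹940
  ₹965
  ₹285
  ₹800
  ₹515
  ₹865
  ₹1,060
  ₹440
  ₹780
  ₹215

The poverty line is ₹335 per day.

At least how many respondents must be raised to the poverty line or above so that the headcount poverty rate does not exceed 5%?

2 of the 11 respondents are poor, so H = 2/11 = 0.182.
A headcount ratio of at most 5% allows at most ⌊0.05 × 11⌋ = 0 poor respondents.
So at least 2 − 0 = 2 must be lifted.

2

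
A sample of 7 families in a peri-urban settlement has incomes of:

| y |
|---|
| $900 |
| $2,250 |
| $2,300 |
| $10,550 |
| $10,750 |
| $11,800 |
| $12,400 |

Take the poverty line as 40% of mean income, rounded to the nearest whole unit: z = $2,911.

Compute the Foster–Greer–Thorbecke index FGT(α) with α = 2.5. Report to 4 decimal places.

0.0631

Poor units: $900, $2,250, $2,300 (q = 3 of N = 7).
Shortfall ratios: (2911−900)/2911 = 0.6908; (2911−2250)/2911 = 0.2271; (2911−2300)/2911 = 0.2099.
Raised to α = 2.5: 0.39667; 0.02457; 0.02018.
Sum = 0.441419; FGT(2.5) = 0.441419 / 7 = 0.0631.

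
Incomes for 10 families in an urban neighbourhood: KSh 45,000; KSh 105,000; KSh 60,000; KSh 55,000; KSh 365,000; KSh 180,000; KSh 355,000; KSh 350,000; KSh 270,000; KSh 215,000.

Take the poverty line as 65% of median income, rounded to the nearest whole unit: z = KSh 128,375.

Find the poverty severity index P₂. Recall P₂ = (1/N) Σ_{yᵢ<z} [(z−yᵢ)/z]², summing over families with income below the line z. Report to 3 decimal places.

0.107

Below the line: KSh 45,000, KSh 55,000, KSh 60,000, KSh 105,000 (q = 4 of N = 10).
Shortfall ratios: (128375−45000)/128375 = 0.6495; (128375−55000)/128375 = 0.5716; (128375−60000)/128375 = 0.5326; (128375−105000)/128375 = 0.1821.
Squared: 0.4218; 0.3267; 0.2837; 0.0332.
Sum = 1.065331; P₂ = 1.065331 / 10 = 0.107.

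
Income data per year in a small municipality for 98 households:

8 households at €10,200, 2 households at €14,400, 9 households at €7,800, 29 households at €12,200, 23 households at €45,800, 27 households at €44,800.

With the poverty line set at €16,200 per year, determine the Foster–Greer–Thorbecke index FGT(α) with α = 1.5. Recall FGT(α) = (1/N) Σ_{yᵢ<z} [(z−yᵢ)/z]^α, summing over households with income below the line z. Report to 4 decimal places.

Poor units: 9×€7,800, 8×€10,200, 29×€12,200, 2×€14,400 (q = 48 of N = 98).
Normalized shortfalls: (16200−7800)/16200 = 0.5185 (×9); (16200−10200)/16200 = 0.3704 (×8); (16200−12200)/16200 = 0.2469 (×29); (16200−14400)/16200 = 0.1111 (×2).
Raised to α = 1.5: 0.37338 (×9); 0.22540 (×8); 0.12269 (×29); 0.03704 (×2).
Sum = 8.795738; FGT(1.5) = 8.795738 / 98 = 0.0898.

0.0898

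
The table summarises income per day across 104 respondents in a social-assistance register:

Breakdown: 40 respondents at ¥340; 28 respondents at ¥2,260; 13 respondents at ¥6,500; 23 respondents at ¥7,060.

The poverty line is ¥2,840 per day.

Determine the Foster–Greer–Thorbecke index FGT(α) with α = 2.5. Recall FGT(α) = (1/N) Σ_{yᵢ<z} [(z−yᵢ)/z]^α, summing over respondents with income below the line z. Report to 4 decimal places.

0.2847

Below the line: 40×¥340, 28×¥2,260 (q = 68 of N = 104).
Gap ratios (z−y)/z: (2840−340)/2840 = 0.8803 (×40); (2840−2260)/2840 = 0.2042 (×28).
Raised to α = 2.5: 0.72703 (×40); 0.01885 (×28).
Sum = 29.609078; FGT(2.5) = 29.609078 / 104 = 0.2847.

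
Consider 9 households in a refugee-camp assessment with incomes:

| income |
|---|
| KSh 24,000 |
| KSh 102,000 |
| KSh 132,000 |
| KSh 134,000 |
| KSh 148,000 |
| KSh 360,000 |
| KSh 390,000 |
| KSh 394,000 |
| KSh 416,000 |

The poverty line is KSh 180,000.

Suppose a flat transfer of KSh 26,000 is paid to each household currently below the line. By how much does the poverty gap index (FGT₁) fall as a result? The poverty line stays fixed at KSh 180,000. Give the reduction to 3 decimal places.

0.080

Before: below the line — KSh 24,000, KSh 102,000, KSh 132,000, KSh 134,000, KSh 148,000; poverty gap index (FGT₁) = 0.22222.
After the KSh 26,000 transfer: below the line — KSh 50,000, KSh 128,000, KSh 158,000, KSh 160,000, KSh 174,000; poverty gap index (FGT₁) = 0.14198.
Reduction = 0.22222 − 0.14198 = 0.080.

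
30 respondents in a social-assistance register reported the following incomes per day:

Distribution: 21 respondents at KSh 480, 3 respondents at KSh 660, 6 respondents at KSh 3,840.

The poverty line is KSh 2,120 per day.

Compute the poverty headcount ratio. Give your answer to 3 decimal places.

24 of the 30 respondents have income below KSh 2,120.
H = 24/30 = 0.800.

0.800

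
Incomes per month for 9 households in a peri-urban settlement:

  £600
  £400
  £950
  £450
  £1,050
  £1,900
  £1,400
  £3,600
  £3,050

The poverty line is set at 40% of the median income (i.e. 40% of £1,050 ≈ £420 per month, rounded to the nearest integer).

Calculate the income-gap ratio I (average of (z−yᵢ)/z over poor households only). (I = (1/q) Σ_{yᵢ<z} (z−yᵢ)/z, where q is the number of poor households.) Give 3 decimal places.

0.048

Below z: £400 (q = 1 of N = 9).
Shortfall ratios (z−y)/z: 0.0476; sum = 0.047619.
The income-gap ratio divides by q (the poor only): 0.047619 / 1 = 0.048.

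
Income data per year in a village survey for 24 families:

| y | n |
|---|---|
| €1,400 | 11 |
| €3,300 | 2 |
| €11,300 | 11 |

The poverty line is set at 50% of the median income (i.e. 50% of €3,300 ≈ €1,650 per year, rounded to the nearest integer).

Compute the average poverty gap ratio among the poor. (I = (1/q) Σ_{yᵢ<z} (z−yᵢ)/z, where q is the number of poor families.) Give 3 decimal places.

Below the line: 11×€1,400 (q = 11 of N = 24).
Shortfall ratios (z−y)/z: 0.1515 (×11); sum = 1.666667.
The income-gap ratio divides by q (the poor only): 1.666667 / 11 = 0.152.

0.152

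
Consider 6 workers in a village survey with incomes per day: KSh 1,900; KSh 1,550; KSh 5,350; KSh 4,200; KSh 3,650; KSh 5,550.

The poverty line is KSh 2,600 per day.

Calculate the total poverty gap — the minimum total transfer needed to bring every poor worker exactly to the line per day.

KSh 1,750

Below the line: KSh 1,550, KSh 1,900 (q = 2 of N = 6).
Individual gaps: 2600−1550 = 1050; 2600−1900 = 700.
Aggregate gap = KSh 1,750.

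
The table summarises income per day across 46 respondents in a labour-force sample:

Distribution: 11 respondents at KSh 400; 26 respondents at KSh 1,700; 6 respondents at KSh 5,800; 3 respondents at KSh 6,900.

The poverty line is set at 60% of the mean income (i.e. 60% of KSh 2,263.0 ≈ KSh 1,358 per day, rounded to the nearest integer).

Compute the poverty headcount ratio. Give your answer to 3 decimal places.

0.239

11 of the 46 respondents have income below KSh 1,358.
H = 11/46 = 0.239.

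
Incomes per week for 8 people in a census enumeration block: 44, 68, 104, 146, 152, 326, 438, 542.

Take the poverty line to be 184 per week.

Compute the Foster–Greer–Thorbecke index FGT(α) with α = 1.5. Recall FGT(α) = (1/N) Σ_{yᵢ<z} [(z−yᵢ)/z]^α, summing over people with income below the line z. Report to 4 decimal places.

Below the line: 44, 68, 104, 146, 152 (q = 5 of N = 8).
Normalized shortfalls: (184−44)/184 = 0.7609; (184−68)/184 = 0.6304; (184−104)/184 = 0.4348; (184−146)/184 = 0.2065; (184−152)/184 = 0.1739.
Raised to α = 1.5: 0.66369; 0.50056; 0.28669; 0.09385; 0.07253.
Sum = 1.617322; FGT(1.5) = 1.617322 / 8 = 0.2022.

0.2022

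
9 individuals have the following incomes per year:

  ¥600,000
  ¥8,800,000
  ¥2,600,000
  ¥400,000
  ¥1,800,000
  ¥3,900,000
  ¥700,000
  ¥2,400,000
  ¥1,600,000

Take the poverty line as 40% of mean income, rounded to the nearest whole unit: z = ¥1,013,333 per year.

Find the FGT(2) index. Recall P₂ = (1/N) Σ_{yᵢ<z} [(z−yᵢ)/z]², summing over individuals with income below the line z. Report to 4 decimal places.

Below the line: ¥400,000, ¥600,000, ¥700,000 (q = 3 of N = 9).
Gap ratios (z−y)/z: (1013333−400000)/1013333 = 0.6053; (1013333−600000)/1013333 = 0.4079; (1013333−700000)/1013333 = 0.3092.
Squared: 0.3663; 0.1664; 0.0956.
Sum = 0.628332; P₂ = 0.628332 / 9 = 0.0698.

0.0698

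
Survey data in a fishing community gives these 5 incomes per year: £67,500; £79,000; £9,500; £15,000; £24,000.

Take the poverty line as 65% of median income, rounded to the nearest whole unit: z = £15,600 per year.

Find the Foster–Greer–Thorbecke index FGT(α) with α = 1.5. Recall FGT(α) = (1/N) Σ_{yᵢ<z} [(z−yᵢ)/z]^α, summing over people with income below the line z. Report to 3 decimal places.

Incomes under z: £9,500, £15,000 (q = 2 of N = 5).
Normalized shortfalls: (15600−9500)/15600 = 0.3910; (15600−15000)/15600 = 0.0385.
Raised to α = 1.5: 0.24452; 0.00754.
Sum = 0.252059; FGT(1.5) = 0.252059 / 5 = 0.050.

0.050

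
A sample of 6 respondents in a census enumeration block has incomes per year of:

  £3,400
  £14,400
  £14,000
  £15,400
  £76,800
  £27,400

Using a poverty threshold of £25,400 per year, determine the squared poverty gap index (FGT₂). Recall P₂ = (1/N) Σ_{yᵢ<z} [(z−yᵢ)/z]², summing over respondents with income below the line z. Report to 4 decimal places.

Below z: £3,400, £14,000, £14,400, £15,400 (q = 4 of N = 6).
Gap ratios (z−y)/z: (25400−3400)/25400 = 0.8661; (25400−14000)/25400 = 0.4488; (25400−14400)/25400 = 0.4331; (25400−15400)/25400 = 0.3937.
Squared: 0.7502; 0.2014; 0.1876; 0.1550.
Sum = 1.294191; P₂ = 1.294191 / 6 = 0.2157.

0.2157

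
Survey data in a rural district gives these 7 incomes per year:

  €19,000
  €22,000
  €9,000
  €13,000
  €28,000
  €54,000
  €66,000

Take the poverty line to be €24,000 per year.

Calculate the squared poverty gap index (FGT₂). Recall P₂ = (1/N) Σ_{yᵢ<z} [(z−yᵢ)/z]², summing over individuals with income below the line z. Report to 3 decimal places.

0.093

Below the line: €9,000, €13,000, €19,000, €22,000 (q = 4 of N = 7).
Normalized shortfalls: (24000−9000)/24000 = 0.6250; (24000−13000)/24000 = 0.4583; (24000−19000)/24000 = 0.2083; (24000−22000)/24000 = 0.0833.
Squared: 0.3906; 0.2101; 0.0434; 0.0069.
Sum = 0.651042; P₂ = 0.651042 / 7 = 0.093.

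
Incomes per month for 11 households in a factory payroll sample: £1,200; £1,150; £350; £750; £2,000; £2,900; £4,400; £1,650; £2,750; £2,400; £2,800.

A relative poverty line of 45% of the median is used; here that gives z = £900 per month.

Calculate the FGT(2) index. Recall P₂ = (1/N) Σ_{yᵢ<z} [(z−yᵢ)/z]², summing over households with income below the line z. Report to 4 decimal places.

0.0365

Poor units: £350, £750 (q = 2 of N = 11).
Normalized shortfalls: (900−350)/900 = 0.6111; (900−750)/900 = 0.1667.
Squared: 0.3735; 0.0278.
Sum = 0.401235; P₂ = 0.401235 / 11 = 0.0365.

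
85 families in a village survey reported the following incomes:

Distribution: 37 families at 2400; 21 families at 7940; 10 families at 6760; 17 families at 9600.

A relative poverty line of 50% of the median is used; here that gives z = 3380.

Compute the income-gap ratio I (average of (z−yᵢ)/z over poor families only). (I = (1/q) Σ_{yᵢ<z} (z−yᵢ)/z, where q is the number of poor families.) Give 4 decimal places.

Below z: 37×2400 (q = 37 of N = 85).
Shortfall ratios (z−y)/z: 0.2899 (×37); sum = 10.727811.
The income-gap ratio divides by q (the poor only): 10.727811 / 37 = 0.2899.

0.2899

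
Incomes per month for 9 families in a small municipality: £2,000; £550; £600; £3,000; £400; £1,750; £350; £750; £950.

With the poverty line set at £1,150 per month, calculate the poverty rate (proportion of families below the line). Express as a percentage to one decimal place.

66.7%

6 of the 9 families have income below £1,150.
H = 6/9 = 66.7%.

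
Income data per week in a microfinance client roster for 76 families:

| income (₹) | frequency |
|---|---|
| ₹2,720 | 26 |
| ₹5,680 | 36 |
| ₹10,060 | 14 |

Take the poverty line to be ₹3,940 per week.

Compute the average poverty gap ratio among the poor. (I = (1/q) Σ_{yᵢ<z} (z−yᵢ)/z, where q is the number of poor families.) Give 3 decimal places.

0.310

Below z: 26×₹2,720 (q = 26 of N = 76).
Relative gaps: 0.3096 (×26); sum = 8.050761.
I averages over the q = 26 poor units only: 8.050761 / 26 = 0.310.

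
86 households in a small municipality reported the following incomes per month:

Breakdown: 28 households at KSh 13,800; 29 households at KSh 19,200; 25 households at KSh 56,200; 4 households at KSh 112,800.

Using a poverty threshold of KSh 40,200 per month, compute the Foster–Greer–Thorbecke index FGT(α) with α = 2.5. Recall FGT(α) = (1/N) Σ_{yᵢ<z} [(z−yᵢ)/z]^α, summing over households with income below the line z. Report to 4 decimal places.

0.1803

Incomes under z: 28×KSh 13,800, 29×KSh 19,200 (q = 57 of N = 86).
Gap ratios (z−y)/z: (40200−13800)/40200 = 0.6567 (×28); (40200−19200)/40200 = 0.5224 (×29).
Raised to α = 2.5: 0.34950 (×28); 0.19723 (×29).
Sum = 15.505747; FGT(2.5) = 15.505747 / 86 = 0.1803.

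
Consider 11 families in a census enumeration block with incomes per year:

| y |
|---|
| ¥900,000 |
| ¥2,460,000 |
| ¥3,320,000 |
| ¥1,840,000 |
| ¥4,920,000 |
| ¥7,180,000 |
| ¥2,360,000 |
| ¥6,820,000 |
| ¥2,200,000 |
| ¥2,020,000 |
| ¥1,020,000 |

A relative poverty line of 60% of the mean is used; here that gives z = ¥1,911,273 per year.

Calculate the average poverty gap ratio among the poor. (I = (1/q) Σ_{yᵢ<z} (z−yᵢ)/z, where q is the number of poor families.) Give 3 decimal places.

Below the line: ¥900,000, ¥1,020,000, ¥1,840,000 (q = 3 of N = 11).
Shortfall ratios (z−y)/z: 0.5291, 0.4663, 0.0373; sum = 1.032725.
I averages over the q = 3 poor units only: 1.032725 / 3 = 0.344.

0.344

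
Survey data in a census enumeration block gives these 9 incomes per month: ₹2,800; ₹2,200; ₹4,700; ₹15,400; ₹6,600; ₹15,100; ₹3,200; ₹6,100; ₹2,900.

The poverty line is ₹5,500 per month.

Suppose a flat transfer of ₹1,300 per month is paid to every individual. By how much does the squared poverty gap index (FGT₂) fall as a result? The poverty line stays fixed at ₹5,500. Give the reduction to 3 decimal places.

Before: below the line — ₹2,200, ₹2,800, ₹2,900, ₹3,200, ₹4,700; squared poverty gap index (FGT₂) = 0.11339.
After the ₹1,300 transfer: below the line — ₹3,500, ₹4,100, ₹4,200, ₹4,500; squared poverty gap index (FGT₂) = 0.03177.
Reduction = 0.11339 − 0.03177 = 0.082.

0.082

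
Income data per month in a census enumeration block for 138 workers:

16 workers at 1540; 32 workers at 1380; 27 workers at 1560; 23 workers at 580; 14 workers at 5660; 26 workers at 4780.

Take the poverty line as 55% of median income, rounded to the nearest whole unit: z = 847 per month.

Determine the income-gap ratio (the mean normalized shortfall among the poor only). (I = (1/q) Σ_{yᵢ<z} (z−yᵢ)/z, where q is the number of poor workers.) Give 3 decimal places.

0.315

Incomes under z: 23×580 (q = 23 of N = 138).
Relative gaps: 0.3152 (×23); sum = 7.250295.
The income-gap ratio divides by q (the poor only): 7.250295 / 23 = 0.315.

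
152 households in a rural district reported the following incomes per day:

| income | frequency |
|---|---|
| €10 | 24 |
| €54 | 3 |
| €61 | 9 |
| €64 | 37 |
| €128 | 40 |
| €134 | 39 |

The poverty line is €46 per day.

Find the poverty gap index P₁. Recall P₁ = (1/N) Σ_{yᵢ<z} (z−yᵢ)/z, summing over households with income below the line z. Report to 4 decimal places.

0.1236

Incomes under z: 24×€10 (q = 24 of N = 152).
Gap ratios (z−y)/z: (46−10)/46 = 0.7826 (×24).
Σ = 18.782609. Dividing by the full population N = 152 gives P₁ = 0.1236.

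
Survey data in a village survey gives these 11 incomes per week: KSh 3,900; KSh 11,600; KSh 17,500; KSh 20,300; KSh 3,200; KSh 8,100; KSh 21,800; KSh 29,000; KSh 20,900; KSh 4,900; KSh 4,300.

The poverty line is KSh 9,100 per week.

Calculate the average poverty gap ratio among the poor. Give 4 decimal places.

0.4637

Incomes under z: KSh 3,200, KSh 3,900, KSh 4,300, KSh 4,900, KSh 8,100 (q = 5 of N = 11).
Shortfall ratios (z−y)/z: 0.6484, 0.5714, 0.5275, 0.4615, 0.1099; sum = 2.318681.
The income-gap ratio divides by q (the poor only): 2.318681 / 5 = 0.4637.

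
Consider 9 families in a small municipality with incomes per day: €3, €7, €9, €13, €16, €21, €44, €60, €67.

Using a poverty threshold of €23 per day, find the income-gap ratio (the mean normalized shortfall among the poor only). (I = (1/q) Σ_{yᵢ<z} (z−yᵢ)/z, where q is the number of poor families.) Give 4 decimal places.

0.5000

Below z: €3, €7, €9, €13, €16, €21 (q = 6 of N = 9).
Shortfall ratios (z−y)/z: 0.8696, 0.6957, 0.6087, 0.4348, 0.3043, 0.0870; sum = 3.000000.
The income-gap ratio divides by q (the poor only): 3.000000 / 6 = 0.5000.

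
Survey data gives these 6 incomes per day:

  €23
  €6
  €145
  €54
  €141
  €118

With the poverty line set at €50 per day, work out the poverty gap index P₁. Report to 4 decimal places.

Incomes under z: €6, €23 (q = 2 of N = 6).
Shortfall ratios: (50−6)/50 = 0.8800; (50−23)/50 = 0.5400.
Sum of shortfalls = 1.420000; P₁ averages over all N: 1.420000 / 6 = 0.2367.

0.2367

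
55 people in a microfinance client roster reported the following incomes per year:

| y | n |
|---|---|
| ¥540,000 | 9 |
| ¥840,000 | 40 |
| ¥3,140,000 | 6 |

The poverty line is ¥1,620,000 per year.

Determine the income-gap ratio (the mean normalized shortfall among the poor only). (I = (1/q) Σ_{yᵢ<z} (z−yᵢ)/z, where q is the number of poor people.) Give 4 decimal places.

0.5155

Below z: 9×¥540,000, 40×¥840,000 (q = 49 of N = 55).
Shortfall ratios (z−y)/z: 0.6667 (×9), 0.4815 (×40); sum = 25.259259.
The income-gap ratio divides by q (the poor only): 25.259259 / 49 = 0.5155.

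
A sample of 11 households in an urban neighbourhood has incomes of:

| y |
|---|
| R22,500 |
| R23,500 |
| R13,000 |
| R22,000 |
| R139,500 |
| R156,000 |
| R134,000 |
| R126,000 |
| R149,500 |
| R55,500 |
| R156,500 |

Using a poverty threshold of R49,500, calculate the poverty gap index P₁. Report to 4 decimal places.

Incomes under z: R13,000, R22,000, R22,500, R23,500 (q = 4 of N = 11).
Gap ratios (z−y)/z: (49500−13000)/49500 = 0.7374; (49500−22000)/49500 = 0.5556; (49500−22500)/49500 = 0.5455; (49500−23500)/49500 = 0.5253.
Sum of shortfalls = 2.363636; P₁ averages over all N: 2.363636 / 11 = 0.2149.

0.2149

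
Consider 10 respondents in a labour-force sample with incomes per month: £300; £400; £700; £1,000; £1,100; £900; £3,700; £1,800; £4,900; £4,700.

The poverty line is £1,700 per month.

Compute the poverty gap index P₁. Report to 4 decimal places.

0.3412

Poor units: £300, £400, £700, £900, £1,000, £1,100 (q = 6 of N = 10).
Gap ratios (z−y)/z: (1700−300)/1700 = 0.8235; (1700−400)/1700 = 0.7647; (1700−700)/1700 = 0.5882; (1700−900)/1700 = 0.4706; (1700−1000)/1700 = 0.4118; (1700−1100)/1700 = 0.3529.
Σ = 3.411765. Dividing by the full population N = 10 gives P₁ = 0.3412.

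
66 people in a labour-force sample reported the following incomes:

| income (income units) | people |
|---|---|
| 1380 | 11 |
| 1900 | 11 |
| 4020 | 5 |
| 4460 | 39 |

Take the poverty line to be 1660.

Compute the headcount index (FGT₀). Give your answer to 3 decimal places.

0.167

11 of the 66 people have income below 1660.
H = 11/66 = 0.167.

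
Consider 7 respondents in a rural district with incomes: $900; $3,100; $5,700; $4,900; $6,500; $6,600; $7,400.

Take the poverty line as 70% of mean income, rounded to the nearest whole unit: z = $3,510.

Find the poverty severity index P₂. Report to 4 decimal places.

0.0809

Incomes under z: $900, $3,100 (q = 2 of N = 7).
Shortfall ratios: (3510−900)/3510 = 0.7436; (3510−3100)/3510 = 0.1168.
Squared: 0.5529; 0.0136.
Sum = 0.566570; P₂ = 0.566570 / 7 = 0.0809.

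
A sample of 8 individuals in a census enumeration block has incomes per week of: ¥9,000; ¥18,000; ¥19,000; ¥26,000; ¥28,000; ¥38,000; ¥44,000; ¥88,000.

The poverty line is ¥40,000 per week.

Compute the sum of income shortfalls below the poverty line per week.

Below z: ¥9,000, ¥18,000, ¥19,000, ¥26,000, ¥28,000, ¥38,000 (q = 6 of N = 8).
Individual gaps: 40000−9000 = 31000; 40000−18000 = 22000; 40000−19000 = 21000; 40000−26000 = 14000; 40000−28000 = 12000; 40000−38000 = 2000.
Aggregate gap = ¥102,000.

¥102,000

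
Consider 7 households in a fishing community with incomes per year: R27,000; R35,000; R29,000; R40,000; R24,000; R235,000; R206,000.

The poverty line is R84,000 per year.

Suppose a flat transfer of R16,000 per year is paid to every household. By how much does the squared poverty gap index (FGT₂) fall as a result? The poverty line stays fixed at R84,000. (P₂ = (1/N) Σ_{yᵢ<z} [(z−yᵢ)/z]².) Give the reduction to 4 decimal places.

Before: below the line — R24,000, R27,000, R29,000, R35,000, R40,000; squared poverty gap index (FGT₂) = 0.287719.
After the R16,000 transfer: below the line — R40,000, R43,000, R45,000, R51,000, R56,000; squared poverty gap index (FGT₂) = 0.141946.
Reduction = 0.287719 − 0.141946 = 0.1458.

0.1458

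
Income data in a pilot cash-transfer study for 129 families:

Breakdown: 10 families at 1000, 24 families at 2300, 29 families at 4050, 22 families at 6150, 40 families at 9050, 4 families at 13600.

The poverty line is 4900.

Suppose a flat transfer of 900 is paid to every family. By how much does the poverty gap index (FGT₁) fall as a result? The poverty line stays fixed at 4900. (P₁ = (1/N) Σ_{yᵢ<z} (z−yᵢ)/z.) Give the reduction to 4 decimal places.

0.0874

Before: below the line — 10×1000, 24×2300, 29×4050; poverty gap index (FGT₁) = 0.199415.
After the 900 transfer: below the line — 10×1900, 24×3200; poverty gap index (FGT₁) = 0.112008.
Reduction = 0.199415 − 0.112008 = 0.0874.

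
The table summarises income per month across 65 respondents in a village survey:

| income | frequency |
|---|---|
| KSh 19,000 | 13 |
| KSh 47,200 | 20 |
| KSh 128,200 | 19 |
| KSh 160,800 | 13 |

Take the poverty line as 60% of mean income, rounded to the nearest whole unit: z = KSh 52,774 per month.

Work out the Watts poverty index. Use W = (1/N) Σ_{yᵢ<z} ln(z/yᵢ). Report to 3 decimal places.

0.239

Incomes under z: 13×KSh 19,000, 20×KSh 47,200 (q = 33 of N = 65).
ln(z/y) terms: ln(52774/19000) = 1.0216 (×13); ln(52774/47200) = 0.1116 (×20).
W = 15.513031 / 65 = 0.239.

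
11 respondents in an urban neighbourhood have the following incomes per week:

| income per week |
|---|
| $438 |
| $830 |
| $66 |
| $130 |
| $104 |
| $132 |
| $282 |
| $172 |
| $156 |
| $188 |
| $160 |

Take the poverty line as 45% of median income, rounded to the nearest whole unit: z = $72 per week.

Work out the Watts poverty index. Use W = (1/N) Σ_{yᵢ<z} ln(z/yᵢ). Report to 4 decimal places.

0.0079

Below the line: $66 (q = 1 of N = 11).
Log shortfalls: ln(72/66) = 0.0870.
W = 0.087011 / 11 = 0.0079.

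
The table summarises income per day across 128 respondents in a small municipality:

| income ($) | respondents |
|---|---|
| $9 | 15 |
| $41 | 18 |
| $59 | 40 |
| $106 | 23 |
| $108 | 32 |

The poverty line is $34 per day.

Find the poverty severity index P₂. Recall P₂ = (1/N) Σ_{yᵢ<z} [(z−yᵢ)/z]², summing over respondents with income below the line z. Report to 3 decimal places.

Below z: 15×$9 (q = 15 of N = 128).
Shortfall ratios: (34−9)/34 = 0.7353 (×15).
Squared: 0.5407 (×15).
Sum = 8.109862; P₂ = 8.109862 / 128 = 0.063.

0.063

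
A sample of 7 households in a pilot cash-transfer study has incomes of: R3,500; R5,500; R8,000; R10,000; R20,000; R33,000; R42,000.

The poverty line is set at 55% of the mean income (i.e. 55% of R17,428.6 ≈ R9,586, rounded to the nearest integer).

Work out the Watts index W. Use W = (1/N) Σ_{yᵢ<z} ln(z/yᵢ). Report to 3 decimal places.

0.249

Below the line: R3,500, R5,500, R8,000 (q = 3 of N = 7).
ln(z/y) terms: ln(9586/3500) = 1.0075; ln(9586/5500) = 0.5556; ln(9586/8000) = 0.1809.
W = 1.743958 / 7 = 0.249.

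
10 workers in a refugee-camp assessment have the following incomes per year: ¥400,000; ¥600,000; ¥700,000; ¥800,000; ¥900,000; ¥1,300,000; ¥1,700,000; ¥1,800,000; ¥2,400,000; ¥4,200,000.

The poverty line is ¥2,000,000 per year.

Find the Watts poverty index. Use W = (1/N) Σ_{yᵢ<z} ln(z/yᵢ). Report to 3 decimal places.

Below the line: ¥400,000, ¥600,000, ¥700,000, ¥800,000, ¥900,000, ¥1,300,000, ¥1,700,000, ¥1,800,000 (q = 8 of N = 10).
Log gaps: ln(2000000/400000) = 1.6094; ln(2000000/600000) = 1.2040; ln(2000000/700000) = 1.0498; ln(2000000/800000) = 0.9163; ln(2000000/900000) = 0.7985; ln(2000000/1300000) = 0.4308; ln(2000000/1700000) = 0.1625; ln(2000000/1800000) = 0.1054.
W = 6.276694 / 10 = 0.628.

0.628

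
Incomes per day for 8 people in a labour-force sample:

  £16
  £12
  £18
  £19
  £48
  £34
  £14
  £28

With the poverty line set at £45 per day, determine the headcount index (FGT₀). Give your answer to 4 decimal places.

0.8750

7 of the 8 people have income below £45.
H = 7/8 = 0.8750.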